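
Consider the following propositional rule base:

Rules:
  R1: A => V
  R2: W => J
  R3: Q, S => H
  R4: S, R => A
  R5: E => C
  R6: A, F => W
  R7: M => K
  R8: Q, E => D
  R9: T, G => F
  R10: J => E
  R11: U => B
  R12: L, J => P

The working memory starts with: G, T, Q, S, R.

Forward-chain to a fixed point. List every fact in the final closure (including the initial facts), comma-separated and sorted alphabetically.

Round 1 fires R3, R4, R9, giving H, A, F.
Round 2 fires R1, R6, giving V, W.
Round 3 fires R2, giving J.
Round 4 fires R10, giving E.
Round 5 fires R5, R8, giving C, D.

A, C, D, E, F, G, H, J, Q, R, S, T, V, W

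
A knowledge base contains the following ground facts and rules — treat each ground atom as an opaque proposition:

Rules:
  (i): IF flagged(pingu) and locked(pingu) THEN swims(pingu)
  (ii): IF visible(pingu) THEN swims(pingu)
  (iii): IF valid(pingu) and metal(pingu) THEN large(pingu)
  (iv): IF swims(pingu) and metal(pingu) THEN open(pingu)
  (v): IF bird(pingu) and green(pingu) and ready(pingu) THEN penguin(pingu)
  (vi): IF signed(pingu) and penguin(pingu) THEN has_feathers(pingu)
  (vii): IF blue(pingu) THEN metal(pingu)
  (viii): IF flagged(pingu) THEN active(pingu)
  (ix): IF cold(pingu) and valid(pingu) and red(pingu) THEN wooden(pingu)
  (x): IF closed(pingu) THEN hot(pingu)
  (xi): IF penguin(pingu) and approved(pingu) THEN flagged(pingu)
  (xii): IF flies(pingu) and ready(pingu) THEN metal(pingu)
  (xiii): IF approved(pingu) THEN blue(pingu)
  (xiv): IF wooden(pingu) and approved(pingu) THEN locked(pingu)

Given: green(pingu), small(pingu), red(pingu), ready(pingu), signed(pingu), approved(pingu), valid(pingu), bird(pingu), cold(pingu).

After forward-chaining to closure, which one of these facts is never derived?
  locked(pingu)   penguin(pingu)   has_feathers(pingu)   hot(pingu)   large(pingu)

[1] (v) [IF bird(pingu) and green(pingu) and ready(pingu) THEN penguin(pingu)]; (ix) [IF cold(pingu) and valid(pingu) and red(pingu) THEN wooden(pingu)]; (xiii) [IF approved(pingu) THEN blue(pingu)]. ⇒ new: penguin(pingu), wooden(pingu), blue(pingu).
[2] (vi) [IF signed(pingu) and penguin(pingu) THEN has_feathers(pingu)]; (vii) [IF blue(pingu) THEN metal(pingu)]; (xi) [IF penguin(pingu) and approved(pingu) THEN flagged(pingu)]; (xiv) [IF wooden(pingu) and approved(pingu) THEN locked(pingu)]. ⇒ new: has_feathers(pingu), metal(pingu), flagged(pingu), locked(pingu).
[3] (i) [IF flagged(pingu) and locked(pingu) THEN swims(pingu)]; (iii) [IF valid(pingu) and metal(pingu) THEN large(pingu)]; (viii) [IF flagged(pingu) THEN active(pingu)]. ⇒ new: swims(pingu), large(pingu), active(pingu).
[4] (iv) [IF swims(pingu) and metal(pingu) THEN open(pingu)]. ⇒ new: open(pingu).
Derived: has_feathers(pingu) (round 2), large(pingu) (round 3), locked(pingu) (round 2), penguin(pingu) (round 1). hot(pingu) never appears in any round.

hot(pingu)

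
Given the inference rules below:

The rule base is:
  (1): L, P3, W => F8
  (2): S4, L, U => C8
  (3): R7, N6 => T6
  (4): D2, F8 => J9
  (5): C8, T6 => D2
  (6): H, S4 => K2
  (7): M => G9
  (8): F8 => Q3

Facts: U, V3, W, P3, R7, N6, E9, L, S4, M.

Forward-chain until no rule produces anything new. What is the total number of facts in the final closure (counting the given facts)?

[1] (1) [L, P3, W => F8]; (2) [S4, L, U => C8]; (3) [R7, N6 => T6]; (7) [M => G9]. ⇒ new: F8, C8, T6, G9.
[2] (5) [C8, T6 => D2]; (8) [F8 => Q3]. ⇒ new: D2, Q3.
[3] (4) [D2, F8 => J9]. ⇒ new: J9.
Closure: {C8, D2, E9, F8, G9, J9, L, M, N6, P3, Q3, R7, S4, T6, U, V3, W} — 17 facts.

17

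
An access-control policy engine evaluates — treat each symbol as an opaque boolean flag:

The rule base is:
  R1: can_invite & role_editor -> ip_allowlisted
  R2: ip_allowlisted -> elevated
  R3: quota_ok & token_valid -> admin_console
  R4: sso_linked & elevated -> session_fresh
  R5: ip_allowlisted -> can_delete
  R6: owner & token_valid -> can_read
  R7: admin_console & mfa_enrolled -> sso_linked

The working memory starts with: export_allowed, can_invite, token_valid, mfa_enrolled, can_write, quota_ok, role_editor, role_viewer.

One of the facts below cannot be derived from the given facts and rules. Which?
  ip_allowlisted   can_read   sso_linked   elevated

Round 1 — R1, R3, derive ip_allowlisted, admin_console.
Round 2 — R2, R5, R7, derive elevated, can_delete, sso_linked.
Round 3 — R4, derive session_fresh.
Derived: sso_linked (round 2), elevated (round 2), ip_allowlisted (round 1). can_read never appears in any round.

can_read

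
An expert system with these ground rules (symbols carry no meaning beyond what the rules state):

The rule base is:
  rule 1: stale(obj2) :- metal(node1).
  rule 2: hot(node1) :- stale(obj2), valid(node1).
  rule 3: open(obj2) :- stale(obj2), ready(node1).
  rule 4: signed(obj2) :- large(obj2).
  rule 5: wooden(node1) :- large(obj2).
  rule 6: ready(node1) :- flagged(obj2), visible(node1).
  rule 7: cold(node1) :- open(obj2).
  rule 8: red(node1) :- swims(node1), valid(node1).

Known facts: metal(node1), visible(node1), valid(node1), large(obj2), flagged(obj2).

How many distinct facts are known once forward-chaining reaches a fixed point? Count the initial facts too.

Round 1 — rule 1, rule 4, rule 5, rule 6, derive stale(obj2), signed(obj2), wooden(node1), ready(node1).
Round 2 — rule 2, rule 3, derive hot(node1), open(obj2).
Round 3 — rule 7, derive cold(node1).
Closure: {cold(node1), flagged(obj2), hot(node1), large(obj2), metal(node1), open(obj2), ready(node1), signed(obj2), stale(obj2), valid(node1), visible(node1), wooden(node1)} — 12 facts.

12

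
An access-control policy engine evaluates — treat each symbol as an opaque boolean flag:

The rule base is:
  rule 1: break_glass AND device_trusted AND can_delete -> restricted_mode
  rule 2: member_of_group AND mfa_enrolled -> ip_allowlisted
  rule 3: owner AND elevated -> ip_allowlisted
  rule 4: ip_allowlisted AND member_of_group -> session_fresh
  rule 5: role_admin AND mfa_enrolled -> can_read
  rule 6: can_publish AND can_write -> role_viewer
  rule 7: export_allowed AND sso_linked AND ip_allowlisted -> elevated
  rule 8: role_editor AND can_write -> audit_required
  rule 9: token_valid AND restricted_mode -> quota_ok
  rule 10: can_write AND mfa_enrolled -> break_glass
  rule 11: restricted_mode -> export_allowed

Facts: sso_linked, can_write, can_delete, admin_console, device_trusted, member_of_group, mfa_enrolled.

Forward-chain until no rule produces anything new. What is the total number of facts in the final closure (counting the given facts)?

13

Round 1: rule 2 [member_of_group AND mfa_enrolled -> ip_allowlisted]; rule 10 [can_write AND mfa_enrolled -> break_glass]. Adds ip_allowlisted, break_glass.
Round 2: rule 1 [break_glass AND device_trusted AND can_delete -> restricted_mode]; rule 4 [ip_allowlisted AND member_of_group -> session_fresh]. Adds restricted_mode, session_fresh.
Round 3: rule 11 [restricted_mode -> export_allowed]. Adds export_allowed.
Round 4: rule 7 [export_allowed AND sso_linked AND ip_allowlisted -> elevated]. Adds elevated.
Closure: {admin_console, break_glass, can_delete, can_write, device_trusted, elevated, export_allowed, ip_allowlisted, member_of_group, mfa_enrolled, restricted_mode, session_fresh, sso_linked} — 13 facts.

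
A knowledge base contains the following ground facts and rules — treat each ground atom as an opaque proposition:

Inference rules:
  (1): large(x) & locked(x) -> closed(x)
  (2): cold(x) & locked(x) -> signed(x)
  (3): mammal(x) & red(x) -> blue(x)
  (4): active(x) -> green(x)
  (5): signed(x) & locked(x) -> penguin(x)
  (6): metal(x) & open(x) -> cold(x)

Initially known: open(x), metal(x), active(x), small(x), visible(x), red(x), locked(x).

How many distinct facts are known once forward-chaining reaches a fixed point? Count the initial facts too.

11

Round 1: (4) [active(x) -> green(x)]; (6) [metal(x) & open(x) -> cold(x)]. New: green(x), cold(x).
Round 2: (2) [cold(x) & locked(x) -> signed(x)]. New: signed(x).
Round 3: (5) [signed(x) & locked(x) -> penguin(x)]. New: penguin(x).
Closure: {active(x), cold(x), green(x), locked(x), metal(x), open(x), penguin(x), red(x), signed(x), small(x), visible(x)} — 11 facts.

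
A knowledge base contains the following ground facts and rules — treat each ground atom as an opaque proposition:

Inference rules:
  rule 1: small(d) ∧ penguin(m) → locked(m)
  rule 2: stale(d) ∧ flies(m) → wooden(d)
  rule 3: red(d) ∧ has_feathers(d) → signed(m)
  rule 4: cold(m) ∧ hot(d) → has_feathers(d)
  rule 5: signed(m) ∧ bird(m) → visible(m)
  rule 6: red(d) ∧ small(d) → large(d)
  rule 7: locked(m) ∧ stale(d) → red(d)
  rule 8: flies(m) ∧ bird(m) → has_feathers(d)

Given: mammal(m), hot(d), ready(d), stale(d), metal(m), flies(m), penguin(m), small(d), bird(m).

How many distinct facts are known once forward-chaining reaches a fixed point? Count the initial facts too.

[1] rule 1 [small(d) ∧ penguin(m) → locked(m)]; rule 2 [stale(d) ∧ flies(m) → wooden(d)]; rule 8 [flies(m) ∧ bird(m) → has_feathers(d)]. ⇒ new: locked(m), wooden(d), has_feathers(d).
[2] rule 7 [locked(m) ∧ stale(d) → red(d)]. ⇒ new: red(d).
[3] rule 3 [red(d) ∧ has_feathers(d) → signed(m)]; rule 6 [red(d) ∧ small(d) → large(d)]. ⇒ new: signed(m), large(d).
[4] rule 5 [signed(m) ∧ bird(m) → visible(m)]. ⇒ new: visible(m).
Closure: {bird(m), flies(m), has_feathers(d), hot(d), large(d), locked(m), mammal(m), metal(m), penguin(m), ready(d), red(d), signed(m), small(d), stale(d), visible(m), wooden(d)} — 16 facts.

16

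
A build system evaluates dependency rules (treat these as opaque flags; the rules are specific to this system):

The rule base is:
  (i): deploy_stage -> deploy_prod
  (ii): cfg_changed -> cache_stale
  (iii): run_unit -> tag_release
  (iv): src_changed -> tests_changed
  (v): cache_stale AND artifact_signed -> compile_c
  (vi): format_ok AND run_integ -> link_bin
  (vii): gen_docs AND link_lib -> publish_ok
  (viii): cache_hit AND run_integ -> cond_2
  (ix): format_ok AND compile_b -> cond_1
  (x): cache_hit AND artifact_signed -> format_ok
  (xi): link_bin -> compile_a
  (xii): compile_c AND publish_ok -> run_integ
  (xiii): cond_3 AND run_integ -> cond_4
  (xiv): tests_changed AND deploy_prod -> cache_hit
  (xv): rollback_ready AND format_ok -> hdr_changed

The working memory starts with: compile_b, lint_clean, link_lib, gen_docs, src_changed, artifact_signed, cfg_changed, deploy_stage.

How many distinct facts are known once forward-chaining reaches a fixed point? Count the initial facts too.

20

Round 1: (i) [deploy_stage -> deploy_prod]; (ii) [cfg_changed -> cache_stale]; (iv) [src_changed -> tests_changed]; (vii) [gen_docs AND link_lib -> publish_ok]. New: deploy_prod, cache_stale, tests_changed, publish_ok.
Round 2: (v) [cache_stale AND artifact_signed -> compile_c]; (xiv) [tests_changed AND deploy_prod -> cache_hit]. New: compile_c, cache_hit.
Round 3: (x) [cache_hit AND artifact_signed -> format_ok]; (xii) [compile_c AND publish_ok -> run_integ]. New: format_ok, run_integ.
Round 4: (vi) [format_ok AND run_integ -> link_bin]; (viii) [cache_hit AND run_integ -> cond_2]; (ix) [format_ok AND compile_b -> cond_1]. New: link_bin, cond_2, cond_1.
Round 5: (xi) [link_bin -> compile_a]. New: compile_a.
Closure: {artifact_signed, cache_hit, cache_stale, cfg_changed, compile_a, compile_b, compile_c, cond_1, cond_2, deploy_prod, deploy_stage, format_ok, gen_docs, link_bin, link_lib, lint_clean, publish_ok, run_integ, src_changed, tests_changed} — 20 facts.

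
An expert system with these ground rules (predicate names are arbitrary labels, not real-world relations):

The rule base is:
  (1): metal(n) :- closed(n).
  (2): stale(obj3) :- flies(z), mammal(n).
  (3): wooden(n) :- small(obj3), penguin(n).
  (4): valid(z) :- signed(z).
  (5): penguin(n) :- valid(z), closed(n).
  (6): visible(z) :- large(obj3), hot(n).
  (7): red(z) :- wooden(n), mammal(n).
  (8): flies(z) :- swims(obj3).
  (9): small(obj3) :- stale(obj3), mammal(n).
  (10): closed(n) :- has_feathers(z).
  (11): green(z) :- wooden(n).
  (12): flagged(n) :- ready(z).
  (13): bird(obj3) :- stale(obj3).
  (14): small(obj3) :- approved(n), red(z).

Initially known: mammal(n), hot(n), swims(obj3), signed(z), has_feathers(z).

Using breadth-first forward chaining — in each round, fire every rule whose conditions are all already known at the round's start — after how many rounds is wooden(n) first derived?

4

[1] (4) [valid(z) :- signed(z).]; (8) [flies(z) :- swims(obj3).]; (10) [closed(n) :- has_feathers(z).]. ⇒ new: valid(z), flies(z), closed(n).
[2] (1) [metal(n) :- closed(n).]; (2) [stale(obj3) :- flies(z), mammal(n).]; (5) [penguin(n) :- valid(z), closed(n).]. ⇒ new: metal(n), stale(obj3), penguin(n).
[3] (9) [small(obj3) :- stale(obj3), mammal(n).]; (13) [bird(obj3) :- stale(obj3).]. ⇒ new: small(obj3), bird(obj3).
[4] (3) [wooden(n) :- small(obj3), penguin(n).]. ⇒ new: wooden(n).
wooden(n) first appears in round 4.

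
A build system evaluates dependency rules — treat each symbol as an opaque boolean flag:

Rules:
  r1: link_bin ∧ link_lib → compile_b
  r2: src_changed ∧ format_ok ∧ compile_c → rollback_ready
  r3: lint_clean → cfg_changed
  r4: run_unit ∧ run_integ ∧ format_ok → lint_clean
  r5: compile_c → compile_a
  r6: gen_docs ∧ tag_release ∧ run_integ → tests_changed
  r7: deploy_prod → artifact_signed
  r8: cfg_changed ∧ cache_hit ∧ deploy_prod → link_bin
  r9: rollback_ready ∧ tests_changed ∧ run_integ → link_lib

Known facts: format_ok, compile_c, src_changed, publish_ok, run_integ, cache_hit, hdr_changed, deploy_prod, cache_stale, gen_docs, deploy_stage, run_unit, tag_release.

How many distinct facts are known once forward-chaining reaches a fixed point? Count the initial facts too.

22

[1] r2 [src_changed ∧ format_ok ∧ compile_c → rollback_ready]; r4 [run_unit ∧ run_integ ∧ format_ok → lint_clean]; r5 [compile_c → compile_a]; r6 [gen_docs ∧ tag_release ∧ run_integ → tests_changed]; r7 [deploy_prod → artifact_signed]. ⇒ new: rollback_ready, lint_clean, compile_a, tests_changed, artifact_signed.
[2] r3 [lint_clean → cfg_changed]; r9 [rollback_ready ∧ tests_changed ∧ run_integ → link_lib]. ⇒ new: cfg_changed, link_lib.
[3] r8 [cfg_changed ∧ cache_hit ∧ deploy_prod → link_bin]. ⇒ new: link_bin.
[4] r1 [link_bin ∧ link_lib → compile_b]. ⇒ new: compile_b.
Closure: {artifact_signed, cache_hit, cache_stale, cfg_changed, compile_a, compile_b, compile_c, deploy_prod, deploy_stage, format_ok, gen_docs, hdr_changed, link_bin, link_lib, lint_clean, publish_ok, rollback_ready, run_integ, run_unit, src_changed, tag_release, tests_changed} — 22 facts.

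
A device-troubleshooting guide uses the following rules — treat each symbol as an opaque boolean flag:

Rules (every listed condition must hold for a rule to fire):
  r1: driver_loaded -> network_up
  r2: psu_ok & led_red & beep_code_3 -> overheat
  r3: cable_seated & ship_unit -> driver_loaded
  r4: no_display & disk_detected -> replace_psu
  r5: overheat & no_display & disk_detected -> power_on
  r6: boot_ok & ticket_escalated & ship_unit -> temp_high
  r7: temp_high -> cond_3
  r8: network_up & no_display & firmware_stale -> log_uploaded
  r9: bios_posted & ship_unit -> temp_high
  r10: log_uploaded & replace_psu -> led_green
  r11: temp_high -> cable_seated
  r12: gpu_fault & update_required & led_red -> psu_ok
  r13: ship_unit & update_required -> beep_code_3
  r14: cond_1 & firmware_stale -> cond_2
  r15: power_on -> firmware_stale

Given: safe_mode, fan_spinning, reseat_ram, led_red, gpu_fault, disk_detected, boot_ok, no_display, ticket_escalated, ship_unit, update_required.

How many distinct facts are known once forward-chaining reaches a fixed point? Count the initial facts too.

24

Round 1 fires r4, r6, r12, r13, giving replace_psu, temp_high, psu_ok, beep_code_3.
Round 2 fires r2, r7, r11, giving overheat, cond_3, cable_seated.
Round 3 fires r3, r5, giving driver_loaded, power_on.
Round 4 fires r1, r15, giving network_up, firmware_stale.
Round 5 fires r8, giving log_uploaded.
Round 6 fires r10, giving led_green.
Closure: {beep_code_3, boot_ok, cable_seated, cond_3, disk_detected, driver_loaded, fan_spinning, firmware_stale, gpu_fault, led_green, led_red, log_uploaded, network_up, no_display, overheat, power_on, psu_ok, replace_psu, reseat_ram, safe_mode, ship_unit, temp_high, ticket_escalated, update_required} — 24 facts.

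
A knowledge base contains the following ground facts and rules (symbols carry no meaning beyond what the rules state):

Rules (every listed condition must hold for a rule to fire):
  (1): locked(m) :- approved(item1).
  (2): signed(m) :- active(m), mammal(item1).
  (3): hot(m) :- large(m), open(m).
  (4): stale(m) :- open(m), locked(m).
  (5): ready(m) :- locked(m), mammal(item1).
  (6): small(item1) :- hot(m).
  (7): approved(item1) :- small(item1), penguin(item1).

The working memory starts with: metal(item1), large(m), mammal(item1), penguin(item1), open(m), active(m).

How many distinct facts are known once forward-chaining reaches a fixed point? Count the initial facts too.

Round 1 — (2), (3), derive signed(m), hot(m).
Round 2 — (6), derive small(item1).
Round 3 — (7), derive approved(item1).
Round 4 — (1), derive locked(m).
Round 5 — (4), (5), derive stale(m), ready(m).
Closure: {active(m), approved(item1), hot(m), large(m), locked(m), mammal(item1), metal(item1), open(m), penguin(item1), ready(m), signed(m), small(item1), stale(m)} — 13 facts.

13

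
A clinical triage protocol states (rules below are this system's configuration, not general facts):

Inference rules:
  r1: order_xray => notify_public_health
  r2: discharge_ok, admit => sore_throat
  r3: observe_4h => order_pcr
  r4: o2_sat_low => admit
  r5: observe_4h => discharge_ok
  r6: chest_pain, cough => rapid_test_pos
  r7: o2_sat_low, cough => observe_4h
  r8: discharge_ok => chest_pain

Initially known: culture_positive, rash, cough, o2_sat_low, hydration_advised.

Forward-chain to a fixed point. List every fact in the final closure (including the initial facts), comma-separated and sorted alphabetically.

Round 1 — r4, r7, derive admit, observe_4h.
Round 2 — r3, r5, derive order_pcr, discharge_ok.
Round 3 — r2, r8, derive sore_throat, chest_pain.
Round 4 — r6, derive rapid_test_pos.

admit, chest_pain, cough, culture_positive, discharge_ok, hydration_advised, o2_sat_low, observe_4h, order_pcr, rapid_test_pos, rash, sore_throat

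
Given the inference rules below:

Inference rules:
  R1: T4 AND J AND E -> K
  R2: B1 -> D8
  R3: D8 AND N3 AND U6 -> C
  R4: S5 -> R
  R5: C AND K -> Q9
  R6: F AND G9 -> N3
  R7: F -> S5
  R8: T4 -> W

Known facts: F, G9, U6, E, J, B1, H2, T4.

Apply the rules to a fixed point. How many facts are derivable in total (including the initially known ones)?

16

Round 1: R1 [T4 AND J AND E -> K]; R2 [B1 -> D8]; R6 [F AND G9 -> N3]; R7 [F -> S5]; R8 [T4 -> W]. New: K, D8, N3, S5, W.
Round 2: R3 [D8 AND N3 AND U6 -> C]; R4 [S5 -> R]. New: C, R.
Round 3: R5 [C AND K -> Q9]. New: Q9.
Closure: {B1, C, D8, E, F, G9, H2, J, K, N3, Q9, R, S5, T4, U6, W} — 16 facts.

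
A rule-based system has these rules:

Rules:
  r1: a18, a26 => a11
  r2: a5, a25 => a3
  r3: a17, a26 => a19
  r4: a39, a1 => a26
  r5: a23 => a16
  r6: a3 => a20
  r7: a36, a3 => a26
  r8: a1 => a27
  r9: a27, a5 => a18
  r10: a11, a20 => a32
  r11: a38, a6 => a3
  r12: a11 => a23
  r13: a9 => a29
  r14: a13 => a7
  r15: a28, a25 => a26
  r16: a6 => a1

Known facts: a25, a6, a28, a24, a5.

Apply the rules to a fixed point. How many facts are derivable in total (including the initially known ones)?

Round 1: r2 [a5, a25 => a3]; r15 [a28, a25 => a26]; r16 [a6 => a1]. New: a3, a26, a1.
Round 2: r6 [a3 => a20]; r8 [a1 => a27]. New: a20, a27.
Round 3: r9 [a27, a5 => a18]. New: a18.
Round 4: r1 [a18, a26 => a11]. New: a11.
Round 5: r10 [a11, a20 => a32]; r12 [a11 => a23]. New: a32, a23.
Round 6: r5 [a23 => a16]. New: a16.
Closure: {a1, a11, a16, a18, a20, a23, a24, a25, a26, a27, a28, a3, a32, a5, a6} — 15 facts.

15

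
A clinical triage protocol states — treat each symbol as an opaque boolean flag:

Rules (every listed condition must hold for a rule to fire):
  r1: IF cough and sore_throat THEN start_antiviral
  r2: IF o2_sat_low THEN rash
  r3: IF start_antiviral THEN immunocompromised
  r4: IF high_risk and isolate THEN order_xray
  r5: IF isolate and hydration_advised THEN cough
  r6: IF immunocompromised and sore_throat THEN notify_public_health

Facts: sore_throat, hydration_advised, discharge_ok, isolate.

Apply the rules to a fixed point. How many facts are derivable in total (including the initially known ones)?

Round 1: r5 [IF isolate and hydration_advised THEN cough]. Adds cough.
Round 2: r1 [IF cough and sore_throat THEN start_antiviral]. Adds start_antiviral.
Round 3: r3 [IF start_antiviral THEN immunocompromised]. Adds immunocompromised.
Round 4: r6 [IF immunocompromised and sore_throat THEN notify_public_health]. Adds notify_public_health.
Closure: {cough, discharge_ok, hydration_advised, immunocompromised, isolate, notify_public_health, sore_throat, start_antiviral} — 8 facts.

8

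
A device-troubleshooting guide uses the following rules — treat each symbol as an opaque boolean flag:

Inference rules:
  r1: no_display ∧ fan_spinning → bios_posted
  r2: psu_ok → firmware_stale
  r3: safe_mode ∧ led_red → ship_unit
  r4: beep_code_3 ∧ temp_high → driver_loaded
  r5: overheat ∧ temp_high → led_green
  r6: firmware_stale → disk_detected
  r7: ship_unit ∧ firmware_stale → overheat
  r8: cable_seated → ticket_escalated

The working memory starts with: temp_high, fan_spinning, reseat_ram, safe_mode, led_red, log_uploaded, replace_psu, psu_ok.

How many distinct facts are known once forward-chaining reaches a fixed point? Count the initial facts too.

Round 1: r2 [psu_ok → firmware_stale]; r3 [safe_mode ∧ led_red → ship_unit]. New: firmware_stale, ship_unit.
Round 2: r6 [firmware_stale → disk_detected]; r7 [ship_unit ∧ firmware_stale → overheat]. New: disk_detected, overheat.
Round 3: r5 [overheat ∧ temp_high → led_green]. New: led_green.
Closure: {disk_detected, fan_spinning, firmware_stale, led_green, led_red, log_uploaded, overheat, psu_ok, replace_psu, reseat_ram, safe_mode, ship_unit, temp_high} — 13 facts.

13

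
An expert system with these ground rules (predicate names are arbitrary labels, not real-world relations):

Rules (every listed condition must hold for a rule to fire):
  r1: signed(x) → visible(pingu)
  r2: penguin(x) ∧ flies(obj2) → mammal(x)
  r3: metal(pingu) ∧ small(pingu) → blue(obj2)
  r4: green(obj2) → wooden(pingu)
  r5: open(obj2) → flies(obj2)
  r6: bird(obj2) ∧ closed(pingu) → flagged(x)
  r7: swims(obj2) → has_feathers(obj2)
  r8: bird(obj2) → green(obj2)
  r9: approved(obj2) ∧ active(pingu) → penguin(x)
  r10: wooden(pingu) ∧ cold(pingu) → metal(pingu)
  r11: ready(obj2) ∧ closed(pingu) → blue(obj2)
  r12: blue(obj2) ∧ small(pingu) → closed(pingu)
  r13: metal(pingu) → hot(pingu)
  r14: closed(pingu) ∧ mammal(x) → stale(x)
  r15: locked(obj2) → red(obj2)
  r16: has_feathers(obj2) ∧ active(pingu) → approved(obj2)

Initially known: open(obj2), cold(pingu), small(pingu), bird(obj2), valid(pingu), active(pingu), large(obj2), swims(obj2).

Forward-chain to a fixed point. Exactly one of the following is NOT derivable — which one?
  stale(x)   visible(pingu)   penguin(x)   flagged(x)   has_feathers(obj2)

visible(pingu)

Round 1: r5 [open(obj2) → flies(obj2)]; r7 [swims(obj2) → has_feathers(obj2)]; r8 [bird(obj2) → green(obj2)]. Adds flies(obj2), has_feathers(obj2), green(obj2).
Round 2: r4 [green(obj2) → wooden(pingu)]; r16 [has_feathers(obj2) ∧ active(pingu) → approved(obj2)]. Adds wooden(pingu), approved(obj2).
Round 3: r9 [approved(obj2) ∧ active(pingu) → penguin(x)]; r10 [wooden(pingu) ∧ cold(pingu) → metal(pingu)]. Adds penguin(x), metal(pingu).
Round 4: r2 [penguin(x) ∧ flies(obj2) → mammal(x)]; r3 [metal(pingu) ∧ small(pingu) → blue(obj2)]; r13 [metal(pingu) → hot(pingu)]. Adds mammal(x), blue(obj2), hot(pingu).
Round 5: r12 [blue(obj2) ∧ small(pingu) → closed(pingu)]. Adds closed(pingu).
Round 6: r6 [bird(obj2) ∧ closed(pingu) → flagged(x)]; r14 [closed(pingu) ∧ mammal(x) → stale(x)]. Adds flagged(x), stale(x).
Derived: penguin(x) (round 3), stale(x) (round 6), flagged(x) (round 6), has_feathers(obj2) (round 1). visible(pingu) never appears in any round.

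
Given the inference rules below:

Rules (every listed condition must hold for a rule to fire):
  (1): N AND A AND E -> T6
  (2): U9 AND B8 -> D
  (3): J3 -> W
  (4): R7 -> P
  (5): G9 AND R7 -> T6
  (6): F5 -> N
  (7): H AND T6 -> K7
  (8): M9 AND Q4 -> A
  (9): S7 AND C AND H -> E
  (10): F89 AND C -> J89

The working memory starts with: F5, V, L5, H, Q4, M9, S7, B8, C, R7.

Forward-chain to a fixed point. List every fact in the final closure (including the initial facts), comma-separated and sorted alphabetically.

Round 1 fires (4), (6), (8), (9), giving P, N, A, E.
Round 2 fires (1), giving T6.
Round 3 fires (7), giving K7.

A, B8, C, E, F5, H, K7, L5, M9, N, P, Q4, R7, S7, T6, V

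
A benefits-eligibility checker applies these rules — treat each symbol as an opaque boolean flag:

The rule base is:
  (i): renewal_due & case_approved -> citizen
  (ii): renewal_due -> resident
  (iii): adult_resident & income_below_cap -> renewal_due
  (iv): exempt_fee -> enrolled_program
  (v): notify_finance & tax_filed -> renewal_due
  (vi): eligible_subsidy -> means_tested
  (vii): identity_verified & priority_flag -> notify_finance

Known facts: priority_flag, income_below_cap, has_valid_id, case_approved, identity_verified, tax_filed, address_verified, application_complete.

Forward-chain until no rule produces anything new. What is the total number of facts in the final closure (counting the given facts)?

12

Round 1: (vii) [identity_verified & priority_flag -> notify_finance]. Adds notify_finance.
Round 2: (v) [notify_finance & tax_filed -> renewal_due]. Adds renewal_due.
Round 3: (i) [renewal_due & case_approved -> citizen]; (ii) [renewal_due -> resident]. Adds citizen, resident.
Closure: {address_verified, application_complete, case_approved, citizen, has_valid_id, identity_verified, income_below_cap, notify_finance, priority_flag, renewal_due, resident, tax_filed} — 12 facts.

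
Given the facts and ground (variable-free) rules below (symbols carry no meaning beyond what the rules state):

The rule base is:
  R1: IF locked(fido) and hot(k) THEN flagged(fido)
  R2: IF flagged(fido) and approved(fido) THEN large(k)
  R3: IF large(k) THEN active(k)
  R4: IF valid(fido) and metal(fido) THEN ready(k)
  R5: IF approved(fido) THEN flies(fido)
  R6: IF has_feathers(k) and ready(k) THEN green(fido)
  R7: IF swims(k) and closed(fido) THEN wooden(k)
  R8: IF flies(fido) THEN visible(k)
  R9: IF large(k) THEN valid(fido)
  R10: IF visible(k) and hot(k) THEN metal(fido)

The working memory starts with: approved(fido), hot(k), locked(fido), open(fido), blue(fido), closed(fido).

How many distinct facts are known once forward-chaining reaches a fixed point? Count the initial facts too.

Round 1 — R1, R5, derive flagged(fido), flies(fido).
Round 2 — R2, R8, derive large(k), visible(k).
Round 3 — R3, R9, R10, derive active(k), valid(fido), metal(fido).
Round 4 — R4, derive ready(k).
Closure: {active(k), approved(fido), blue(fido), closed(fido), flagged(fido), flies(fido), hot(k), large(k), locked(fido), metal(fido), open(fido), ready(k), valid(fido), visible(k)} — 14 facts.

14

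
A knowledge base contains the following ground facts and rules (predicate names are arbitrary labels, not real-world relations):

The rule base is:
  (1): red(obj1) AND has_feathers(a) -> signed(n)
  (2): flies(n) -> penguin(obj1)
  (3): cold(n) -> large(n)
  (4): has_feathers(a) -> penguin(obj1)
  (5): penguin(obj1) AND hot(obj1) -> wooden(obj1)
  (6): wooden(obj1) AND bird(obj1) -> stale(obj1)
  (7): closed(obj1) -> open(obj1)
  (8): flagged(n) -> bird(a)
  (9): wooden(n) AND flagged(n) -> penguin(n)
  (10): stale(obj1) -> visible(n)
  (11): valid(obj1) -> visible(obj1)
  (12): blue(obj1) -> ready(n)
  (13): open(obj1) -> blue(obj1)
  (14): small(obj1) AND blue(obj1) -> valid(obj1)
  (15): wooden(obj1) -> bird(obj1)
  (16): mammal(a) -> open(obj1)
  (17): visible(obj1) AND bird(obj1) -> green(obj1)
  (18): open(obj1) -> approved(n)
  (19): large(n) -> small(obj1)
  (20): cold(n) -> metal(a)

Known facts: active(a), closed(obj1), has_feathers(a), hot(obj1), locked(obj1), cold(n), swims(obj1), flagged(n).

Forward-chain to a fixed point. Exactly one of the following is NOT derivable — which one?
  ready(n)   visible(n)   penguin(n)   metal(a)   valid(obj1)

penguin(n)

[1] (3) [cold(n) -> large(n)]; (4) [has_feathers(a) -> penguin(obj1)]; (7) [closed(obj1) -> open(obj1)]; (8) [flagged(n) -> bird(a)]; (20) [cold(n) -> metal(a)]. ⇒ new: large(n), penguin(obj1), open(obj1), bird(a), metal(a).
[2] (5) [penguin(obj1) AND hot(obj1) -> wooden(obj1)]; (13) [open(obj1) -> blue(obj1)]; (18) [open(obj1) -> approved(n)]; (19) [large(n) -> small(obj1)]. ⇒ new: wooden(obj1), blue(obj1), approved(n), small(obj1).
[3] (12) [blue(obj1) -> ready(n)]; (14) [small(obj1) AND blue(obj1) -> valid(obj1)]; (15) [wooden(obj1) -> bird(obj1)]. ⇒ new: ready(n), valid(obj1), bird(obj1).
[4] (6) [wooden(obj1) AND bird(obj1) -> stale(obj1)]; (11) [valid(obj1) -> visible(obj1)]. ⇒ new: stale(obj1), visible(obj1).
[5] (10) [stale(obj1) -> visible(n)]; (17) [visible(obj1) AND bird(obj1) -> green(obj1)]. ⇒ new: visible(n), green(obj1).
Derived: metal(a) (round 1), ready(n) (round 3), valid(obj1) (round 3), visible(n) (round 5). penguin(n) never appears in any round.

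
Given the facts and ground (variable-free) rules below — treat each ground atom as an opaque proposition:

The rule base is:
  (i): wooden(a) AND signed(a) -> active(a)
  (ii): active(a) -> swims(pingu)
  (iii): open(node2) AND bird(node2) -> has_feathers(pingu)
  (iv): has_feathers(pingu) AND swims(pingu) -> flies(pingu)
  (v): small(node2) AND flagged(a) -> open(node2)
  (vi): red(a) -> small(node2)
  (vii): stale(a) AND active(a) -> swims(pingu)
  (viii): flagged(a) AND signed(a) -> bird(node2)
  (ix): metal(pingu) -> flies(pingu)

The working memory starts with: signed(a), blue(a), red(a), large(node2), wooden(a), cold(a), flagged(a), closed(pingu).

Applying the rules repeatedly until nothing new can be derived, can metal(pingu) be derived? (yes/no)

no

[1] (i) [wooden(a) AND signed(a) -> active(a)]; (vi) [red(a) -> small(node2)]; (viii) [flagged(a) AND signed(a) -> bird(node2)]. ⇒ new: active(a), small(node2), bird(node2).
[2] (ii) [active(a) -> swims(pingu)]; (v) [small(node2) AND flagged(a) -> open(node2)]. ⇒ new: swims(pingu), open(node2).
[3] (iii) [open(node2) AND bird(node2) -> has_feathers(pingu)]. ⇒ new: has_feathers(pingu).
[4] (iv) [has_feathers(pingu) AND swims(pingu) -> flies(pingu)]. ⇒ new: flies(pingu).
Fixed point reached. No rule has metal(pingu) as a consequent, and it is not given.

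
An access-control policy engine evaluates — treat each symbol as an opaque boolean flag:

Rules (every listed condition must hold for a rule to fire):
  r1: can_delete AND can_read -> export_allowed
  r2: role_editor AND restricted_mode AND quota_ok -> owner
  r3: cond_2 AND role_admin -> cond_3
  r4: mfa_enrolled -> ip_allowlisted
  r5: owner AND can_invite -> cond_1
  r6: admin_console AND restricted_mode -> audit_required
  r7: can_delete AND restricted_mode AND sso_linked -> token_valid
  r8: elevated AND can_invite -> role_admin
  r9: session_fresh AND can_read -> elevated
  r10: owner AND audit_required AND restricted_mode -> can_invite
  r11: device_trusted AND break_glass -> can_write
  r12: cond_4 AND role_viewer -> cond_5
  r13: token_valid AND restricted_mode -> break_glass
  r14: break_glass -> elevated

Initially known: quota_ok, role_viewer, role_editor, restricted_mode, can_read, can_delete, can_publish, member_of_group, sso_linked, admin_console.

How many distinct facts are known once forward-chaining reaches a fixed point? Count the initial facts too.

19

Round 1: r1 [can_delete AND can_read -> export_allowed]; r2 [role_editor AND restricted_mode AND quota_ok -> owner]; r6 [admin_console AND restricted_mode -> audit_required]; r7 [can_delete AND restricted_mode AND sso_linked -> token_valid]. Adds export_allowed, owner, audit_required, token_valid.
Round 2: r10 [owner AND audit_required AND restricted_mode -> can_invite]; r13 [token_valid AND restricted_mode -> break_glass]. Adds can_invite, break_glass.
Round 3: r5 [owner AND can_invite -> cond_1]; r14 [break_glass -> elevated]. Adds cond_1, elevated.
Round 4: r8 [elevated AND can_invite -> role_admin]. Adds role_admin.
Closure: {admin_console, audit_required, break_glass, can_delete, can_invite, can_publish, can_read, cond_1, elevated, export_allowed, member_of_group, owner, quota_ok, restricted_mode, role_admin, role_editor, role_viewer, sso_linked, token_valid} — 19 facts.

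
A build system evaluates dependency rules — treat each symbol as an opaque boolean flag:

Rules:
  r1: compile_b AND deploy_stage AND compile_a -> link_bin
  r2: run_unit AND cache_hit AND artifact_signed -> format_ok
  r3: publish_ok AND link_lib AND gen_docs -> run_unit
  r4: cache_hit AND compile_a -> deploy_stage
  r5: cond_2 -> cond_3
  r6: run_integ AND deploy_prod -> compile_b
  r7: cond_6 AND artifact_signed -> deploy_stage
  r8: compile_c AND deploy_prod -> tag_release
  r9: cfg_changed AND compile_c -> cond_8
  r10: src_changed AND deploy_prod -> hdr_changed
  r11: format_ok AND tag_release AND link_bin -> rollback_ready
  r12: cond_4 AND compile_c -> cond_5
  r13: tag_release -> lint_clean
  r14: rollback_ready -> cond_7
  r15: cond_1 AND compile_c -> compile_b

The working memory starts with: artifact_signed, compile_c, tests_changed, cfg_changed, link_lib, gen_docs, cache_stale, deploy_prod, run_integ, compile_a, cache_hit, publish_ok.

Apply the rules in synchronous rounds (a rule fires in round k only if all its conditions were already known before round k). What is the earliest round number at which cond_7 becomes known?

Round 1 — r3, r4, r6, r8, r9, derive run_unit, deploy_stage, compile_b, tag_release, cond_8.
Round 2 — r1, r2, r13, derive link_bin, format_ok, lint_clean.
Round 3 — r11, derive rollback_ready.
Round 4 — r14, derive cond_7.
cond_7 first appears in round 4.

4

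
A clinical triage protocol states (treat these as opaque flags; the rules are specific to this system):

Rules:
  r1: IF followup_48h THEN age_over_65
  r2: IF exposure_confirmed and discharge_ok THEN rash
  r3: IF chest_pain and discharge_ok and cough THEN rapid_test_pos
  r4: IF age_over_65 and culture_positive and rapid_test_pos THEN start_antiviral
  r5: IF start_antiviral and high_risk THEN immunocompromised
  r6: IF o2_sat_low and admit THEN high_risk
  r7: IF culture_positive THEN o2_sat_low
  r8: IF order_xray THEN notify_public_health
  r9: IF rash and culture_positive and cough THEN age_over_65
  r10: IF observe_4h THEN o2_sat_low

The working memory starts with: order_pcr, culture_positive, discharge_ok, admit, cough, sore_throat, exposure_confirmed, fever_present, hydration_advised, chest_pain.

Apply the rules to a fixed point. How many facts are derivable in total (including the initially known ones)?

Round 1 — r2, r3, r7, derive rash, rapid_test_pos, o2_sat_low.
Round 2 — r6, r9, derive high_risk, age_over_65.
Round 3 — r4, derive start_antiviral.
Round 4 — r5, derive immunocompromised.
Closure: {admit, age_over_65, chest_pain, cough, culture_positive, discharge_ok, exposure_confirmed, fever_present, high_risk, hydration_advised, immunocompromised, o2_sat_low, order_pcr, rapid_test_pos, rash, sore_throat, start_antiviral} — 17 facts.

17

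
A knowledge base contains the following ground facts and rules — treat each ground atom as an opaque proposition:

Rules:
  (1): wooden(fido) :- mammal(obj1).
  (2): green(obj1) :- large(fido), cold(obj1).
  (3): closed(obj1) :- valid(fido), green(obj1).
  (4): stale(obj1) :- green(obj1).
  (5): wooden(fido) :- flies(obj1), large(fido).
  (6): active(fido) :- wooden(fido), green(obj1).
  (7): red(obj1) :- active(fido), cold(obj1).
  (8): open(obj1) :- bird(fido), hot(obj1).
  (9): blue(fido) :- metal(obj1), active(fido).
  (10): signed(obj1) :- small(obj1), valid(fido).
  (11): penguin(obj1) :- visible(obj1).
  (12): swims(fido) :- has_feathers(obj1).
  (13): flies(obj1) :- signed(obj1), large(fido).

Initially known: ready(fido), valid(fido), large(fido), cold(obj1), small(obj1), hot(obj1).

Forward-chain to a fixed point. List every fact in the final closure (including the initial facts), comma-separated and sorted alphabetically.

[1] (2) [green(obj1) :- large(fido), cold(obj1).]; (10) [signed(obj1) :- small(obj1), valid(fido).]. ⇒ new: green(obj1), signed(obj1).
[2] (3) [closed(obj1) :- valid(fido), green(obj1).]; (4) [stale(obj1) :- green(obj1).]; (13) [flies(obj1) :- signed(obj1), large(fido).]. ⇒ new: closed(obj1), stale(obj1), flies(obj1).
[3] (5) [wooden(fido) :- flies(obj1), large(fido).]. ⇒ new: wooden(fido).
[4] (6) [active(fido) :- wooden(fido), green(obj1).]. ⇒ new: active(fido).
[5] (7) [red(obj1) :- active(fido), cold(obj1).]. ⇒ new: red(obj1).

active(fido), closed(obj1), cold(obj1), flies(obj1), green(obj1), hot(obj1), large(fido), ready(fido), red(obj1), signed(obj1), small(obj1), stale(obj1), valid(fido), wooden(fido)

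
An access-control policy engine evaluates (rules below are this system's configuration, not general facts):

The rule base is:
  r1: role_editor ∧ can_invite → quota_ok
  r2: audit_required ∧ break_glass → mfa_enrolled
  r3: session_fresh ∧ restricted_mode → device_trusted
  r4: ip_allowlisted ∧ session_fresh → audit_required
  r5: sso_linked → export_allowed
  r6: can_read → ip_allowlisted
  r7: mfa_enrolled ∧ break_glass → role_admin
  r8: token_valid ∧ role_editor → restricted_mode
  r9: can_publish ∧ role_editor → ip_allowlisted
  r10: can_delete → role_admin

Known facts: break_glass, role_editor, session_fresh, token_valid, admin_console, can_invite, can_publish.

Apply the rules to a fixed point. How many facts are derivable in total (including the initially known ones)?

[1] r1 [role_editor ∧ can_invite → quota_ok]; r8 [token_valid ∧ role_editor → restricted_mode]; r9 [can_publish ∧ role_editor → ip_allowlisted]. ⇒ new: quota_ok, restricted_mode, ip_allowlisted.
[2] r3 [session_fresh ∧ restricted_mode → device_trusted]; r4 [ip_allowlisted ∧ session_fresh → audit_required]. ⇒ new: device_trusted, audit_required.
[3] r2 [audit_required ∧ break_glass → mfa_enrolled]. ⇒ new: mfa_enrolled.
[4] r7 [mfa_enrolled ∧ break_glass → role_admin]. ⇒ new: role_admin.
Closure: {admin_console, audit_required, break_glass, can_invite, can_publish, device_trusted, ip_allowlisted, mfa_enrolled, quota_ok, restricted_mode, role_admin, role_editor, session_fresh, token_valid} — 14 facts.

14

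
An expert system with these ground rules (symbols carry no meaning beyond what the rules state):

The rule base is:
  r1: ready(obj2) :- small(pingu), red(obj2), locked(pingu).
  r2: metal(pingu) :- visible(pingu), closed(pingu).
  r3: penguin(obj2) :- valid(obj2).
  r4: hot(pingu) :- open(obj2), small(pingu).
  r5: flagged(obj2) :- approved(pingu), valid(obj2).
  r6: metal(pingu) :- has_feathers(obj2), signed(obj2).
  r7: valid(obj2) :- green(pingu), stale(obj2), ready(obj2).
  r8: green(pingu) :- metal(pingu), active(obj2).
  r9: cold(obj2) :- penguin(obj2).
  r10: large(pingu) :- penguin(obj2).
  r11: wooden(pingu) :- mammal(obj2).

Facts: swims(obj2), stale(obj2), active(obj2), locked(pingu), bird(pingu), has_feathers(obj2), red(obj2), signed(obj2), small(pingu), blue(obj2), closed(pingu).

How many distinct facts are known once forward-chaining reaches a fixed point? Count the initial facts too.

Round 1: r1 [ready(obj2) :- small(pingu), red(obj2), locked(pingu).]; r6 [metal(pingu) :- has_feathers(obj2), signed(obj2).]. Adds ready(obj2), metal(pingu).
Round 2: r8 [green(pingu) :- metal(pingu), active(obj2).]. Adds green(pingu).
Round 3: r7 [valid(obj2) :- green(pingu), stale(obj2), ready(obj2).]. Adds valid(obj2).
Round 4: r3 [penguin(obj2) :- valid(obj2).]. Adds penguin(obj2).
Round 5: r9 [cold(obj2) :- penguin(obj2).]; r10 [large(pingu) :- penguin(obj2).]. Adds cold(obj2), large(pingu).
Closure: {active(obj2), bird(pingu), blue(obj2), closed(pingu), cold(obj2), green(pingu), has_feathers(obj2), large(pingu), locked(pingu), metal(pingu), penguin(obj2), ready(obj2), red(obj2), signed(obj2), small(pingu), stale(obj2), swims(obj2), valid(obj2)} — 18 facts.

18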